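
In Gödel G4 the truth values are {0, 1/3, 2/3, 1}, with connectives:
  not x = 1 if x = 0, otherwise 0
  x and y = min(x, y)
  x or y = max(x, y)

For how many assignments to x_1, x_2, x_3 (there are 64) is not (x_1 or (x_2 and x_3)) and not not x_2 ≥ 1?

value 1: 3 assignments (counts)
value 0: 61 assignments
So 3 of the 64 assignments meet the threshold.

3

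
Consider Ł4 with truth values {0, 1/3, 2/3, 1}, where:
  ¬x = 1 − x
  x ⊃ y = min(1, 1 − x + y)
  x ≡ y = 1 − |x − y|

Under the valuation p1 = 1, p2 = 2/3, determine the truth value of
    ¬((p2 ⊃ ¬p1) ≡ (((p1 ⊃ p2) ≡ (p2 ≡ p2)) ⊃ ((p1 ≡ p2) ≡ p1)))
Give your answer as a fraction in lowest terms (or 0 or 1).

2/3

¬p1 = ¬1 = 0
p2 ⊃ ¬p1 = 2/3 ⊃ 0 = 1/3
p1 ⊃ p2 = 1 ⊃ 2/3 = 2/3
p2 ≡ p2 = 2/3 ≡ 2/3 = 1
(p1 ⊃ p2) ≡ (p2 ≡ p2) = 2/3 ≡ 1 = 2/3
p1 ≡ p2 = 1 ≡ 2/3 = 2/3
(p1 ≡ p2) ≡ p1 = 2/3 ≡ 1 = 2/3
((p1 ⊃ p2) ≡ (p2 ≡ p2)) ⊃ ((p1 ≡ p2) ≡ p1) = 2/3 ⊃ 2/3 = 1
(p2 ⊃ ¬p1) ≡ (((p1 ⊃ p2) ≡ (p2 ≡ p2)) ⊃ ((p1 ≡ p2) ≡ p1)) = 1/3 ≡ 1 = 1/3
¬((p2 ⊃ ¬p1) ≡ (((p1 ⊃ p2) ≡ (p2 ≡ p2)) ⊃ ((p1 ≡ p2) ≡ p1))) = ¬1/3 = 2/3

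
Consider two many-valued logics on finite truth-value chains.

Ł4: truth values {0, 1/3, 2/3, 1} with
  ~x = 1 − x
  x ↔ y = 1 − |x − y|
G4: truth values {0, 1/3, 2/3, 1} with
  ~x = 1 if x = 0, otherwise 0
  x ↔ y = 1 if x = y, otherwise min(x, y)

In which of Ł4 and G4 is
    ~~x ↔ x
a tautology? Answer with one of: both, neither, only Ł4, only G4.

only Ł4

In Ł4: every assignment gives 1 — tautology.
In G4: at x = 1/3 the value is 1/3 — not a tautology.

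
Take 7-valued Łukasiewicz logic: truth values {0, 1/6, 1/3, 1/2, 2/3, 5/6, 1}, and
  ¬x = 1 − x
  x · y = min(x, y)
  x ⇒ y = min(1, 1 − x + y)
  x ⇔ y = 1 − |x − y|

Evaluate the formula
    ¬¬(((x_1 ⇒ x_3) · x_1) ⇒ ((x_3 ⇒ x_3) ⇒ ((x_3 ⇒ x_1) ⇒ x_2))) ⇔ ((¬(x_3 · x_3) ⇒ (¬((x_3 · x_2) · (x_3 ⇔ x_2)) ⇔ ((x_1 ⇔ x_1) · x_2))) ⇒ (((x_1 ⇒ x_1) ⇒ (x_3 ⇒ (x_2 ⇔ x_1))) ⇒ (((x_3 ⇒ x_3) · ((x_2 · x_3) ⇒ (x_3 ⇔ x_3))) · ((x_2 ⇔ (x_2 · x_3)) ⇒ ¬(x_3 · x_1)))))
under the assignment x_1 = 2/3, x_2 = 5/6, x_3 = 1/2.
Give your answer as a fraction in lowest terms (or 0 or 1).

5/6

x_1 ⇒ x_3 = 2/3 ⇒ 1/2 = 5/6
(x_1 ⇒ x_3) · x_1 = 5/6 · 2/3 = 2/3
x_3 ⇒ x_3 = 1/2 ⇒ 1/2 = 1
x_3 ⇒ x_1 = 1/2 ⇒ 2/3 = 1
(x_3 ⇒ x_1) ⇒ x_2 = 1 ⇒ 5/6 = 5/6
(x_3 ⇒ x_3) ⇒ ((x_3 ⇒ x_1) ⇒ x_2) = 1 ⇒ 5/6 = 5/6
((x_1 ⇒ x_3) · x_1) ⇒ ((x_3 ⇒ x_3) ⇒ ((x_3 ⇒ x_1) ⇒ x_2)) = 2/3 ⇒ 5/6 = 1
¬(((x_1 ⇒ x_3) · x_1) ⇒ ((x_3 ⇒ x_3) ⇒ ((x_3 ⇒ x_1) ⇒ x_2))) = ¬1 = 0
¬¬(((x_1 ⇒ x_3) · x_1) ⇒ ((x_3 ⇒ x_3) ⇒ ((x_3 ⇒ x_1) ⇒ x_2))) = ¬0 = 1
x_3 · x_3 = 1/2 · 1/2 = 1/2
¬(x_3 · x_3) = ¬1/2 = 1/2
x_3 · x_2 = 1/2 · 5/6 = 1/2
x_3 ⇔ x_2 = 1/2 ⇔ 5/6 = 2/3
(x_3 · x_2) · (x_3 ⇔ x_2) = 1/2 · 2/3 = 1/2
¬((x_3 · x_2) · (x_3 ⇔ x_2)) = ¬1/2 = 1/2
x_1 ⇔ x_1 = 2/3 ⇔ 2/3 = 1
(x_1 ⇔ x_1) · x_2 = 1 · 5/6 = 5/6
¬((x_3 · x_2) · (x_3 ⇔ x_2)) ⇔ ((x_1 ⇔ x_1) · x_2) = 1/2 ⇔ 5/6 = 2/3
¬(x_3 · x_3) ⇒ (¬((x_3 · x_2) · (x_3 ⇔ x_2)) ⇔ ((x_1 ⇔ x_1) · x_2)) = 1/2 ⇒ 2/3 = 1
x_1 ⇒ x_1 = 2/3 ⇒ 2/3 = 1
x_2 ⇔ x_1 = 5/6 ⇔ 2/3 = 5/6
x_3 ⇒ (x_2 ⇔ x_1) = 1/2 ⇒ 5/6 = 1
(x_1 ⇒ x_1) ⇒ (x_3 ⇒ (x_2 ⇔ x_1)) = 1 ⇒ 1 = 1
x_3 ⇒ x_3 = 1/2 ⇒ 1/2 = 1
x_2 · x_3 = 5/6 · 1/2 = 1/2
x_3 ⇔ x_3 = 1/2 ⇔ 1/2 = 1
(x_2 · x_3) ⇒ (x_3 ⇔ x_3) = 1/2 ⇒ 1 = 1
(x_3 ⇒ x_3) · ((x_2 · x_3) ⇒ (x_3 ⇔ x_3)) = 1 · 1 = 1
x_2 · x_3 = 5/6 · 1/2 = 1/2
x_2 ⇔ (x_2 · x_3) = 5/6 ⇔ 1/2 = 2/3
x_3 · x_1 = 1/2 · 2/3 = 1/2
¬(x_3 · x_1) = ¬1/2 = 1/2
(x_2 ⇔ (x_2 · x_3)) ⇒ ¬(x_3 · x_1) = 2/3 ⇒ 1/2 = 5/6
((x_3 ⇒ x_3) · ((x_2 · x_3) ⇒ (x_3 ⇔ x_3))) · ((x_2 ⇔ (x_2 · x_3)) ⇒ ¬(x_3 · x_1)) = 1 · 5/6 = 5/6
((x_1 ⇒ x_1) ⇒ (x_3 ⇒ (x_2 ⇔ x_1))) ⇒ (((x_3 ⇒ x_3) · ((x_2 · x_3) ⇒ (x_3 ⇔ x_3))) · ((x_2 ⇔ (x_2 · x_3)) ⇒ ¬(x_3 · x_1))) = 1 ⇒ 5/6 = 5/6
(¬(x_3 · x_3) ⇒ (¬((x_3 · x_2) · (x_3 ⇔ x_2)) ⇔ ((x_1 ⇔ x_1) · x_2))) ⇒ (((x_1 ⇒ x_1) ⇒ (x_3 ⇒ (x_2 ⇔ x_1))) ⇒ (((x_3 ⇒ x_3) · ((x_2 · x_3) ⇒ (x_3 ⇔ x_3))) · ((x_2 ⇔ (x_2 · x_3)) ⇒ ¬(x_3 · x_1)))) = 1 ⇒ 5/6 = 5/6
¬¬(((x_1 ⇒ x_3) · x_1) ⇒ ((x_3 ⇒ x_3) ⇒ ((x_3 ⇒ x_1) ⇒ x_2))) ⇔ ((¬(x_3 · x_3) ⇒ (¬((x_3 · x_2) · (x_3 ⇔ x_2)) ⇔ ((x_1 ⇔ x_1) · x_2))) ⇒ (((x_1 ⇒ x_1) ⇒ (x_3 ⇒ (x_2 ⇔ x_1))) ⇒ (((x_3 ⇒ x_3) · ((x_2 · x_3) ⇒ (x_3 ⇔ x_3))) · ((x_2 ⇔ (x_2 · x_3)) ⇒ ¬(x_3 · x_1))))) = 1 ⇔ 5/6 = 5/6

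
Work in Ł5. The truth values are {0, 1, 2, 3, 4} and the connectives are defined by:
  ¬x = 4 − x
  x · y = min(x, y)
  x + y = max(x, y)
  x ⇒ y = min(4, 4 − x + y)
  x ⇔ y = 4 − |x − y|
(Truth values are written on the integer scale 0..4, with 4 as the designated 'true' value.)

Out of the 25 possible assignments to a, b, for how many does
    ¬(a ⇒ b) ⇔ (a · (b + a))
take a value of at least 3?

16

value 4: 9 assignments (counts)
value 3: 7 assignments (counts)
value 2: 5 assignments
value 1: 3 assignments
value 0: 1 assignment
So 16 of the 25 assignments meet the threshold.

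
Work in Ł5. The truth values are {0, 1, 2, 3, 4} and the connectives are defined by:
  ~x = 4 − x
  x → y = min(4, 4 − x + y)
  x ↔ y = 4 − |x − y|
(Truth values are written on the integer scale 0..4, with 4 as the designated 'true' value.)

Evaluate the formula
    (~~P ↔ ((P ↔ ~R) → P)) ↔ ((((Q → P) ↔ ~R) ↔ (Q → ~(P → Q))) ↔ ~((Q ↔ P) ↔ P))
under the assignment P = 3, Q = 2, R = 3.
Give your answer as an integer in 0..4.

3

~P = ~3 = 1
~~P = ~1 = 3
~R = ~3 = 1
P ↔ ~R = 3 ↔ 1 = 2
(P ↔ ~R) → P = 2 → 3 = 4
~~P ↔ ((P ↔ ~R) → P) = 3 ↔ 4 = 3
Q → P = 2 → 3 = 4
~R = ~3 = 1
(Q → P) ↔ ~R = 4 ↔ 1 = 1
P → Q = 3 → 2 = 3
~(P → Q) = ~3 = 1
Q → ~(P → Q) = 2 → 1 = 3
((Q → P) ↔ ~R) ↔ (Q → ~(P → Q)) = 1 ↔ 3 = 2
Q ↔ P = 2 ↔ 3 = 3
(Q ↔ P) ↔ P = 3 ↔ 3 = 4
~((Q ↔ P) ↔ P) = ~4 = 0
(((Q → P) ↔ ~R) ↔ (Q → ~(P → Q))) ↔ ~((Q ↔ P) ↔ P) = 2 ↔ 0 = 2
(~~P ↔ ((P ↔ ~R) → P)) ↔ ((((Q → P) ↔ ~R) ↔ (Q → ~(P → Q))) ↔ ~((Q ↔ P) ↔ P)) = 3 ↔ 2 = 3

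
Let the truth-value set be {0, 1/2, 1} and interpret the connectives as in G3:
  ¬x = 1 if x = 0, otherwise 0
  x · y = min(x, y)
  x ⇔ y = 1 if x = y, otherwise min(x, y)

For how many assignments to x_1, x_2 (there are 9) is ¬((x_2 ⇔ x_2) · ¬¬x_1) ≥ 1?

3

x_1 = 0, x_2 = 0 ↦ 1  ≥
x_1 = 0, x_2 = 1/2 ↦ 1  ≥
x_1 = 0, x_2 = 1 ↦ 1  ≥
x_1 = 1/2, x_2 = 0 ↦ 0  <
x_1 = 1/2, x_2 = 1/2 ↦ 0  <
x_1 = 1/2, x_2 = 1 ↦ 0  <
x_1 = 1, x_2 = 0 ↦ 0  <
x_1 = 1, x_2 = 1/2 ↦ 0  <
x_1 = 1, x_2 = 1 ↦ 0  <
So 3 of the 9 assignments meet the threshold.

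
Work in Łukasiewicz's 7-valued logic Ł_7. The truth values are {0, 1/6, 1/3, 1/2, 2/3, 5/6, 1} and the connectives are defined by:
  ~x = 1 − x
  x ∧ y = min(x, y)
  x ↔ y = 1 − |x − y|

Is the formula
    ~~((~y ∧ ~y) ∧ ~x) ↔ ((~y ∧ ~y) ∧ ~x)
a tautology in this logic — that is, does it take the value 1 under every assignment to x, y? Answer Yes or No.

At x = 1/3, y = 5/6, for instance:
~y = ~5/6 = 1/6
~y = ~5/6 = 1/6
~y ∧ ~y = 1/6 ∧ 1/6 = 1/6
~x = ~1/3 = 2/3
(~y ∧ ~y) ∧ ~x = 1/6 ∧ 2/3 = 1/6
~((~y ∧ ~y) ∧ ~x) = ~1/6 = 5/6
~~((~y ∧ ~y) ∧ ~x) = ~5/6 = 1/6
~~((~y ∧ ~y) ∧ ~x) ↔ ((~y ∧ ~y) ∧ ~x) = 1/6 ↔ 1/6 = 1
and checking the remaining 48 assignments likewise gives ≥ 1 in every case.

Yes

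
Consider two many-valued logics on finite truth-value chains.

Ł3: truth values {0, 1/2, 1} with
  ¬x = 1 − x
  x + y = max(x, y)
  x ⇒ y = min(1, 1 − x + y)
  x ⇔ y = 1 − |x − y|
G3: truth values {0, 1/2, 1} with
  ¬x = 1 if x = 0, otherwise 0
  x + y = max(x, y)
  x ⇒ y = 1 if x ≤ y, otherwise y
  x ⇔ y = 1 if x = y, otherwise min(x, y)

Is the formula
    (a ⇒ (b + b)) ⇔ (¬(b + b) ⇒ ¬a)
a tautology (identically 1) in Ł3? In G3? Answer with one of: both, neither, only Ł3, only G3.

only Ł3

In Ł3: every assignment gives 1 — tautology.
In G3: at a = 1, b = 1/2 the value is 1/2 — not a tautology.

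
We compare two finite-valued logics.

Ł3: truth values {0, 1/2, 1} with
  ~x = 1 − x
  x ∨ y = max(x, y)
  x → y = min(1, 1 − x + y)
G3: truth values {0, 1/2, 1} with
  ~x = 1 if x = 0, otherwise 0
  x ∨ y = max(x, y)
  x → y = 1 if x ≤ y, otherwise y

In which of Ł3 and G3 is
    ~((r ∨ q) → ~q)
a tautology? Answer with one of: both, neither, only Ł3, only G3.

neither

In Ł3: at q = 0, r = 0 the value is 0 — not a tautology.
In G3: at q = 0, r = 0 the value is 0 — not a tautology.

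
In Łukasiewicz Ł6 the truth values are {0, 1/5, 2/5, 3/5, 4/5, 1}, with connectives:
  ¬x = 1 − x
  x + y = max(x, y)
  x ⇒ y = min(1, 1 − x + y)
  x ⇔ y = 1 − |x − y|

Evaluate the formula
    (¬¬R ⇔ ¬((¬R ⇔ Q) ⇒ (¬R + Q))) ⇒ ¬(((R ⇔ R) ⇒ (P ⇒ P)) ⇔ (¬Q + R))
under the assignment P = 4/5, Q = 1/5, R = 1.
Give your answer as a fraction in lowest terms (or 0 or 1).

¬R = ¬1 = 0
¬¬R = ¬0 = 1
¬R = ¬1 = 0
¬R ⇔ Q = 0 ⇔ 1/5 = 4/5
¬R = ¬1 = 0
¬R + Q = 0 + 1/5 = 1/5
(¬R ⇔ Q) ⇒ (¬R + Q) = 4/5 ⇒ 1/5 = 2/5
¬((¬R ⇔ Q) ⇒ (¬R + Q)) = ¬2/5 = 3/5
¬¬R ⇔ ¬((¬R ⇔ Q) ⇒ (¬R + Q)) = 1 ⇔ 3/5 = 3/5
R ⇔ R = 1 ⇔ 1 = 1
P ⇒ P = 4/5 ⇒ 4/5 = 1
(R ⇔ R) ⇒ (P ⇒ P) = 1 ⇒ 1 = 1
¬Q = ¬1/5 = 4/5
¬Q + R = 4/5 + 1 = 1
((R ⇔ R) ⇒ (P ⇒ P)) ⇔ (¬Q + R) = 1 ⇔ 1 = 1
¬(((R ⇔ R) ⇒ (P ⇒ P)) ⇔ (¬Q + R)) = ¬1 = 0
(¬¬R ⇔ ¬((¬R ⇔ Q) ⇒ (¬R + Q))) ⇒ ¬(((R ⇔ R) ⇒ (P ⇒ P)) ⇔ (¬Q + R)) = 3/5 ⇒ 0 = 2/5

2/5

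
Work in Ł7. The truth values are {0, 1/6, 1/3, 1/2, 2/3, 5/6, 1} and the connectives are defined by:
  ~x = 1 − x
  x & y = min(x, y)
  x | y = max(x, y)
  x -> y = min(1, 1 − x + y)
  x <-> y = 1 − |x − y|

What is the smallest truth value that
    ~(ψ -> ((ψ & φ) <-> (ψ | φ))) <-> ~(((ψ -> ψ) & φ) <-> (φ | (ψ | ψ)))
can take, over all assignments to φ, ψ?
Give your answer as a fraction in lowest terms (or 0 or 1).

1/2

Take φ = 0, ψ = 1/2:
ψ & φ = 1/2 & 0 = 0
ψ | φ = 1/2 | 0 = 1/2
(ψ & φ) <-> (ψ | φ) = 0 <-> 1/2 = 1/2
ψ -> ((ψ & φ) <-> (ψ | φ)) = 1/2 -> 1/2 = 1
~(ψ -> ((ψ & φ) <-> (ψ | φ))) = ~1 = 0
ψ -> ψ = 1/2 -> 1/2 = 1
(ψ -> ψ) & φ = 1 & 0 = 0
ψ | ψ = 1/2 | 1/2 = 1/2
φ | (ψ | ψ) = 0 | 1/2 = 1/2
((ψ -> ψ) & φ) <-> (φ | (ψ | ψ)) = 0 <-> 1/2 = 1/2
~(((ψ -> ψ) & φ) <-> (φ | (ψ | ψ))) = ~1/2 = 1/2
~(ψ -> ((ψ & φ) <-> (ψ | φ))) <-> ~(((ψ -> ψ) & φ) <-> (φ | (ψ | ψ))) = 0 <-> 1/2 = 1/2
No assignment yields a value below 1/2, so this is the minimum.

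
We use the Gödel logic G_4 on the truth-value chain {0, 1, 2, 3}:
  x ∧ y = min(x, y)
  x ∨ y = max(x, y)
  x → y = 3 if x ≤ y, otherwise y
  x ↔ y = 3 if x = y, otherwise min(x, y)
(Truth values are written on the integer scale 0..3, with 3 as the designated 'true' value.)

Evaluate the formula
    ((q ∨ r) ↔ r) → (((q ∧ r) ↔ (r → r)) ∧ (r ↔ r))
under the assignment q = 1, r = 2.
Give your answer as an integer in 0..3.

1

q ∨ r = 1 ∨ 2 = 2
(q ∨ r) ↔ r = 2 ↔ 2 = 3
q ∧ r = 1 ∧ 2 = 1
r → r = 2 → 2 = 3
(q ∧ r) ↔ (r → r) = 1 ↔ 3 = 1
r ↔ r = 2 ↔ 2 = 3
((q ∧ r) ↔ (r → r)) ∧ (r ↔ r) = 1 ∧ 3 = 1
((q ∨ r) ↔ r) → (((q ∧ r) ↔ (r → r)) ∧ (r ↔ r)) = 3 → 1 = 1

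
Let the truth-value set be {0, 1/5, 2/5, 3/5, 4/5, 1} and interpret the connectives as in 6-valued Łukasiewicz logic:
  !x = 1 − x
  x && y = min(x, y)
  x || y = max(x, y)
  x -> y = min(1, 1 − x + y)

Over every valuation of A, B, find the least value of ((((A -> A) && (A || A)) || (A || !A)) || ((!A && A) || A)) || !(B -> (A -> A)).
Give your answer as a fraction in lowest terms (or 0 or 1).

Take A = 2/5, B = 0:
A -> A = 2/5 -> 2/5 = 1
A || A = 2/5 || 2/5 = 2/5
(A -> A) && (A || A) = 1 && 2/5 = 2/5
!A = !2/5 = 3/5
A || !A = 2/5 || 3/5 = 3/5
((A -> A) && (A || A)) || (A || !A) = 2/5 || 3/5 = 3/5
!A = !2/5 = 3/5
!A && A = 3/5 && 2/5 = 2/5
(!A && A) || A = 2/5 || 2/5 = 2/5
(((A -> A) && (A || A)) || (A || !A)) || ((!A && A) || A) = 3/5 || 2/5 = 3/5
A -> A = 2/5 -> 2/5 = 1
B -> (A -> A) = 0 -> 1 = 1
!(B -> (A -> A)) = !1 = 0
((((A -> A) && (A || A)) || (A || !A)) || ((!A && A) || A)) || !(B -> (A -> A)) = 3/5 || 0 = 3/5
No assignment yields a value below 3/5, so this is the minimum.

3/5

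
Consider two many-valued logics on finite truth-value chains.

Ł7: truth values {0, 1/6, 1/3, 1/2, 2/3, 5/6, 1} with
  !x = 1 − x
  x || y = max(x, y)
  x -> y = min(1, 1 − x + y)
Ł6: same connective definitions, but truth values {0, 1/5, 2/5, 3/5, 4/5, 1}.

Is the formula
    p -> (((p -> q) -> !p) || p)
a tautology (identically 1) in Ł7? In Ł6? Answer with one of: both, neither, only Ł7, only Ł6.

In Ł7: every assignment gives 1 — tautology.
In Ł6: every assignment gives 1 — tautology.

both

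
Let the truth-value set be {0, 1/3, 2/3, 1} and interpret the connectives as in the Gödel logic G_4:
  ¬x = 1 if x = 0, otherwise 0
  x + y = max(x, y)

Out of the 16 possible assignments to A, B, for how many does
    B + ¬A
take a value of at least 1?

A = 0, B = 0 ↦ 1  ≥
A = 0, B = 1/3 ↦ 1  ≥
A = 0, B = 2/3 ↦ 1  ≥
A = 0, B = 1 ↦ 1  ≥
A = 1/3, B = 0 ↦ 0  <
A = 1/3, B = 1/3 ↦ 1/3  <
A = 1/3, B = 2/3 ↦ 2/3  <
A = 1/3, B = 1 ↦ 1  ≥
A = 2/3, B = 0 ↦ 0  <
A = 2/3, B = 1/3 ↦ 1/3  <
A = 2/3, B = 2/3 ↦ 2/3  <
A = 2/3, B = 1 ↦ 1  ≥
A = 1, B = 0 ↦ 0  <
A = 1, B = 1/3 ↦ 1/3  <
A = 1, B = 2/3 ↦ 2/3  <
A = 1, B = 1 ↦ 1  ≥
So 7 of the 16 assignments meet the threshold.

7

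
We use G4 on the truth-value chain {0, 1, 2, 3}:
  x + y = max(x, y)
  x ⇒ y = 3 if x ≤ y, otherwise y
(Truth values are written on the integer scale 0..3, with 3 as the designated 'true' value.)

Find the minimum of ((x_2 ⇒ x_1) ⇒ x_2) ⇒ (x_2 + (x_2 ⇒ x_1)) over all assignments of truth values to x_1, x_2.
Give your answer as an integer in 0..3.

Take x_1 = 0, x_2 = 1:
x_2 ⇒ x_1 = 1 ⇒ 0 = 0
(x_2 ⇒ x_1) ⇒ x_2 = 0 ⇒ 1 = 3
x_2 ⇒ x_1 = 1 ⇒ 0 = 0
x_2 + (x_2 ⇒ x_1) = 1 + 0 = 1
((x_2 ⇒ x_1) ⇒ x_2) ⇒ (x_2 + (x_2 ⇒ x_1)) = 3 ⇒ 1 = 1
No assignment yields a value below 1, so this is the minimum.

1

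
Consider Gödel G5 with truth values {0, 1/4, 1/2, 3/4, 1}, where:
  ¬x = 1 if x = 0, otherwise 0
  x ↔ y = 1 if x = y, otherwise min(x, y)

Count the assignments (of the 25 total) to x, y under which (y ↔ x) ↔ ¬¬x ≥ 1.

8

value 1: 8 assignments (counts)
value 3/4: 2 assignments
value 1/2: 4 assignments
value 1/4: 6 assignments
value 0: 5 assignments
So 8 of the 25 assignments meet the threshold.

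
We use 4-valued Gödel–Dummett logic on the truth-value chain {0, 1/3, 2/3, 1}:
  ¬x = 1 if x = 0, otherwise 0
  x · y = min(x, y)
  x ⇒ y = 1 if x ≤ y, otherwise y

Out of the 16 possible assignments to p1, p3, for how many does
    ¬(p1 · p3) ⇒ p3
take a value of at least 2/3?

p1 = 0, p3 = 0 ↦ 0  <
p1 = 0, p3 = 1/3 ↦ 1/3  <
p1 = 0, p3 = 2/3 ↦ 2/3  ≥
p1 = 0, p3 = 1 ↦ 1  ≥
p1 = 1/3, p3 = 0 ↦ 0  <
p1 = 1/3, p3 = 1/3 ↦ 1  ≥
p1 = 1/3, p3 = 2/3 ↦ 1  ≥
p1 = 1/3, p3 = 1 ↦ 1  ≥
p1 = 2/3, p3 = 0 ↦ 0  <
p1 = 2/3, p3 = 1/3 ↦ 1  ≥
p1 = 2/3, p3 = 2/3 ↦ 1  ≥
p1 = 2/3, p3 = 1 ↦ 1  ≥
p1 = 1, p3 = 0 ↦ 0  <
p1 = 1, p3 = 1/3 ↦ 1  ≥
p1 = 1, p3 = 2/3 ↦ 1  ≥
p1 = 1, p3 = 1 ↦ 1  ≥
So 11 of the 16 assignments meet the threshold.

11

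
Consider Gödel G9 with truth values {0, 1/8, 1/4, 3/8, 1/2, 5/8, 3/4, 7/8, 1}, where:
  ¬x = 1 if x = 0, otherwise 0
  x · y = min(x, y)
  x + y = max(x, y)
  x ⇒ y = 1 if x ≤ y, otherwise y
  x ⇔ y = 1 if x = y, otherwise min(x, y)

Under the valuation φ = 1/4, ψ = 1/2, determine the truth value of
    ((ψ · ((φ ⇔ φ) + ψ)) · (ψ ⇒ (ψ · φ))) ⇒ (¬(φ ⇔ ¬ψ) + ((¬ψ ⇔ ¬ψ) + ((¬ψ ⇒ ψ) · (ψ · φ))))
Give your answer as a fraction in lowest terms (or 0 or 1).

φ ⇔ φ = 1/4 ⇔ 1/4 = 1
(φ ⇔ φ) + ψ = 1 + 1/2 = 1
ψ · ((φ ⇔ φ) + ψ) = 1/2 · 1 = 1/2
ψ · φ = 1/2 · 1/4 = 1/4
ψ ⇒ (ψ · φ) = 1/2 ⇒ 1/4 = 1/4
(ψ · ((φ ⇔ φ) + ψ)) · (ψ ⇒ (ψ · φ)) = 1/2 · 1/4 = 1/4
¬ψ = ¬1/2 = 0
φ ⇔ ¬ψ = 1/4 ⇔ 0 = 0
¬(φ ⇔ ¬ψ) = ¬0 = 1
¬ψ = ¬1/2 = 0
¬ψ = ¬1/2 = 0
¬ψ ⇔ ¬ψ = 0 ⇔ 0 = 1
¬ψ = ¬1/2 = 0
¬ψ ⇒ ψ = 0 ⇒ 1/2 = 1
ψ · φ = 1/2 · 1/4 = 1/4
(¬ψ ⇒ ψ) · (ψ · φ) = 1 · 1/4 = 1/4
(¬ψ ⇔ ¬ψ) + ((¬ψ ⇒ ψ) · (ψ · φ)) = 1 + 1/4 = 1
¬(φ ⇔ ¬ψ) + ((¬ψ ⇔ ¬ψ) + ((¬ψ ⇒ ψ) · (ψ · φ))) = 1 + 1 = 1
((ψ · ((φ ⇔ φ) + ψ)) · (ψ ⇒ (ψ · φ))) ⇒ (¬(φ ⇔ ¬ψ) + ((¬ψ ⇔ ¬ψ) + ((¬ψ ⇒ ψ) · (ψ · φ)))) = 1/4 ⇒ 1 = 1

1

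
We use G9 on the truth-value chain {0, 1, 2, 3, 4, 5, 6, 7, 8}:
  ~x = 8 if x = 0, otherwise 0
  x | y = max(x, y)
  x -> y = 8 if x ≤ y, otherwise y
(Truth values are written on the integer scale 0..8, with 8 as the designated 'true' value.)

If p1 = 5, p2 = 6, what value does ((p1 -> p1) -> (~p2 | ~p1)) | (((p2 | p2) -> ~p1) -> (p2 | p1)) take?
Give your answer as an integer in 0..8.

p1 -> p1 = 5 -> 5 = 8
~p2 = ~6 = 0
~p1 = ~5 = 0
~p2 | ~p1 = 0 | 0 = 0
(p1 -> p1) -> (~p2 | ~p1) = 8 -> 0 = 0
p2 | p2 = 6 | 6 = 6
~p1 = ~5 = 0
(p2 | p2) -> ~p1 = 6 -> 0 = 0
p2 | p1 = 6 | 5 = 6
((p2 | p2) -> ~p1) -> (p2 | p1) = 0 -> 6 = 8
((p1 -> p1) -> (~p2 | ~p1)) | (((p2 | p2) -> ~p1) -> (p2 | p1)) = 0 | 8 = 8

8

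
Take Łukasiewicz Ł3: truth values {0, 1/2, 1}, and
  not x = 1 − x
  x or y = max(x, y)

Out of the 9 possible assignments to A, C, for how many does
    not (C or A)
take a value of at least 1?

1

A = 0, C = 0 ↦ 1  ≥
A = 0, C = 1/2 ↦ 1/2  <
A = 0, C = 1 ↦ 0  <
A = 1/2, C = 0 ↦ 1/2  <
A = 1/2, C = 1/2 ↦ 1/2  <
A = 1/2, C = 1 ↦ 0  <
A = 1, C = 0 ↦ 0  <
A = 1, C = 1/2 ↦ 0  <
A = 1, C = 1 ↦ 0  <
So 1 of the 9 assignments meets the threshold.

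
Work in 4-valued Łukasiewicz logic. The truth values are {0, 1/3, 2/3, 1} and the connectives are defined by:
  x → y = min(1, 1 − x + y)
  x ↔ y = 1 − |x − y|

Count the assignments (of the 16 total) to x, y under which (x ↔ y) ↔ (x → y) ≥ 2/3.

13

x = 0, y = 0 ↦ 1  ≥
x = 0, y = 1/3 ↦ 2/3  ≥
x = 0, y = 2/3 ↦ 1/3  <
x = 0, y = 1 ↦ 0  <
x = 1/3, y = 0 ↦ 1  ≥
x = 1/3, y = 1/3 ↦ 1  ≥
x = 1/3, y = 2/3 ↦ 2/3  ≥
x = 1/3, y = 1 ↦ 1/3  <
x = 2/3, y = 0 ↦ 1  ≥
x = 2/3, y = 1/3 ↦ 1  ≥
x = 2/3, y = 2/3 ↦ 1  ≥
x = 2/3, y = 1 ↦ 2/3  ≥
x = 1, y = 0 ↦ 1  ≥
x = 1, y = 1/3 ↦ 1  ≥
x = 1, y = 2/3 ↦ 1  ≥
x = 1, y = 1 ↦ 1  ≥
So 13 of the 16 assignments meet the threshold.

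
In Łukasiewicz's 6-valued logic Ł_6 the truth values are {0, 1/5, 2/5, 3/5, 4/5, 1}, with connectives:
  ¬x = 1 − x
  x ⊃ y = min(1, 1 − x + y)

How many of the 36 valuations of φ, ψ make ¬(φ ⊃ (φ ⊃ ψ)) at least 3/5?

4

value 1: 1 assignment (counts)
value 4/5: 1 assignment (counts)
value 3/5: 2 assignments (counts)
value 2/5: 2 assignments
value 1/5: 3 assignments
value 0: 27 assignments
So 4 of the 36 assignments meet the threshold.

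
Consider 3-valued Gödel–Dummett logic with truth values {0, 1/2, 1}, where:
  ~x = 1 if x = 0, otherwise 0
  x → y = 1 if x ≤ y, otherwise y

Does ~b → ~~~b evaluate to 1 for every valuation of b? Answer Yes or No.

Yes

b = 0 ↦ 1
b = 1/2 ↦ 1
b = 1 ↦ 1
Every assignment gives a value ≥ 1.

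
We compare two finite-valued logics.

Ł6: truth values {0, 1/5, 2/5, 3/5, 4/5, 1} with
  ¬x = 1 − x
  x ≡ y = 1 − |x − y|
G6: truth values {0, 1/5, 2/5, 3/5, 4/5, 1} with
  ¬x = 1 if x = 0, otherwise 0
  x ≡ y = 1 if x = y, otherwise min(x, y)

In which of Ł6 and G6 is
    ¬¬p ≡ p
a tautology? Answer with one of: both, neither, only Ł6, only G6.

only Ł6

In Ł6: every assignment gives 1 — tautology.
In G6: at p = 1/5 the value is 1/5 — not a tautology.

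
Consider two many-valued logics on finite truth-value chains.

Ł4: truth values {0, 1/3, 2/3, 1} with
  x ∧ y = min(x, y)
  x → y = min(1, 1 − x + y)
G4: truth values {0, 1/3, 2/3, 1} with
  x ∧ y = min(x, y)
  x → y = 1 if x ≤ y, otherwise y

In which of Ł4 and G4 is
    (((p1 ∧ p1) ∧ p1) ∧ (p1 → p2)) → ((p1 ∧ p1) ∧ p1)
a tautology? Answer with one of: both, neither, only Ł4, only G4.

both

In Ł4: every assignment gives 1 — tautology.
In G4: every assignment gives 1 — tautology.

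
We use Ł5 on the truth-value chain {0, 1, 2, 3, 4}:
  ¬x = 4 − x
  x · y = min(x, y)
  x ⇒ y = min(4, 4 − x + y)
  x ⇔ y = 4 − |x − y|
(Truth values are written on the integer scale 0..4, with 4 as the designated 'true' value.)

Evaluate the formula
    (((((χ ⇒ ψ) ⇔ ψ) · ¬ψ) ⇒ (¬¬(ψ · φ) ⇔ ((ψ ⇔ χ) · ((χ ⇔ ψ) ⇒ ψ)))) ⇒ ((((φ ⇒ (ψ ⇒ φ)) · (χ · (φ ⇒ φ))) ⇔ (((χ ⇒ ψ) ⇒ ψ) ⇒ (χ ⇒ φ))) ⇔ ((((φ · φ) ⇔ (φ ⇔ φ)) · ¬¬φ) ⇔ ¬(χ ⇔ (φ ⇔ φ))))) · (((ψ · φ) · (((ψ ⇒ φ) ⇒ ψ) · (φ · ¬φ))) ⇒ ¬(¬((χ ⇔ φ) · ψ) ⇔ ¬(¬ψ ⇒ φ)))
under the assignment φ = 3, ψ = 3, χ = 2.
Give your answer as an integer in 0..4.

χ ⇒ ψ = 2 ⇒ 3 = 4
(χ ⇒ ψ) ⇔ ψ = 4 ⇔ 3 = 3
¬ψ = ¬3 = 1
((χ ⇒ ψ) ⇔ ψ) · ¬ψ = 3 · 1 = 1
ψ · φ = 3 · 3 = 3
¬(ψ · φ) = ¬3 = 1
¬¬(ψ · φ) = ¬1 = 3
ψ ⇔ χ = 3 ⇔ 2 = 3
χ ⇔ ψ = 2 ⇔ 3 = 3
(χ ⇔ ψ) ⇒ ψ = 3 ⇒ 3 = 4
(ψ ⇔ χ) · ((χ ⇔ ψ) ⇒ ψ) = 3 · 4 = 3
¬¬(ψ · φ) ⇔ ((ψ ⇔ χ) · ((χ ⇔ ψ) ⇒ ψ)) = 3 ⇔ 3 = 4
(((χ ⇒ ψ) ⇔ ψ) · ¬ψ) ⇒ (¬¬(ψ · φ) ⇔ ((ψ ⇔ χ) · ((χ ⇔ ψ) ⇒ ψ))) = 1 ⇒ 4 = 4
ψ ⇒ φ = 3 ⇒ 3 = 4
φ ⇒ (ψ ⇒ φ) = 3 ⇒ 4 = 4
φ ⇒ φ = 3 ⇒ 3 = 4
χ · (φ ⇒ φ) = 2 · 4 = 2
(φ ⇒ (ψ ⇒ φ)) · (χ · (φ ⇒ φ)) = 4 · 2 = 2
χ ⇒ ψ = 2 ⇒ 3 = 4
(χ ⇒ ψ) ⇒ ψ = 4 ⇒ 3 = 3
χ ⇒ φ = 2 ⇒ 3 = 4
((χ ⇒ ψ) ⇒ ψ) ⇒ (χ ⇒ φ) = 3 ⇒ 4 = 4
((φ ⇒ (ψ ⇒ φ)) · (χ · (φ ⇒ φ))) ⇔ (((χ ⇒ ψ) ⇒ ψ) ⇒ (χ ⇒ φ)) = 2 ⇔ 4 = 2
φ · φ = 3 · 3 = 3
φ ⇔ φ = 3 ⇔ 3 = 4
(φ · φ) ⇔ (φ ⇔ φ) = 3 ⇔ 4 = 3
¬φ = ¬3 = 1
¬¬φ = ¬1 = 3
((φ · φ) ⇔ (φ ⇔ φ)) · ¬¬φ = 3 · 3 = 3
φ ⇔ φ = 3 ⇔ 3 = 4
χ ⇔ (φ ⇔ φ) = 2 ⇔ 4 = 2
¬(χ ⇔ (φ ⇔ φ)) = ¬2 = 2
(((φ · φ) ⇔ (φ ⇔ φ)) · ¬¬φ) ⇔ ¬(χ ⇔ (φ ⇔ φ)) = 3 ⇔ 2 = 3
(((φ ⇒ (ψ ⇒ φ)) · (χ · (φ ⇒ φ))) ⇔ (((χ ⇒ ψ) ⇒ ψ) ⇒ (χ ⇒ φ))) ⇔ ((((φ · φ) ⇔ (φ ⇔ φ)) · ¬¬φ) ⇔ ¬(χ ⇔ (φ ⇔ φ))) = 2 ⇔ 3 = 3
((((χ ⇒ ψ) ⇔ ψ) · ¬ψ) ⇒ (¬¬(ψ · φ) ⇔ ((ψ ⇔ χ) · ((χ ⇔ ψ) ⇒ ψ)))) ⇒ ((((φ ⇒ (ψ ⇒ φ)) · (χ · (φ ⇒ φ))) ⇔ (((χ ⇒ ψ) ⇒ ψ) ⇒ (χ ⇒ φ))) ⇔ ((((φ · φ) ⇔ (φ ⇔ φ)) · ¬¬φ) ⇔ ¬(χ ⇔ (φ ⇔ φ)))) = 4 ⇒ 3 = 3
ψ · φ = 3 · 3 = 3
ψ ⇒ φ = 3 ⇒ 3 = 4
(ψ ⇒ φ) ⇒ ψ = 4 ⇒ 3 = 3
¬φ = ¬3 = 1
φ · ¬φ = 3 · 1 = 1
((ψ ⇒ φ) ⇒ ψ) · (φ · ¬φ) = 3 · 1 = 1
(ψ · φ) · (((ψ ⇒ φ) ⇒ ψ) · (φ · ¬φ)) = 3 · 1 = 1
χ ⇔ φ = 2 ⇔ 3 = 3
(χ ⇔ φ) · ψ = 3 · 3 = 3
¬((χ ⇔ φ) · ψ) = ¬3 = 1
¬ψ = ¬3 = 1
¬ψ ⇒ φ = 1 ⇒ 3 = 4
¬(¬ψ ⇒ φ) = ¬4 = 0
¬((χ ⇔ φ) · ψ) ⇔ ¬(¬ψ ⇒ φ) = 1 ⇔ 0 = 3
¬(¬((χ ⇔ φ) · ψ) ⇔ ¬(¬ψ ⇒ φ)) = ¬3 = 1
((ψ · φ) · (((ψ ⇒ φ) ⇒ ψ) · (φ · ¬φ))) ⇒ ¬(¬((χ ⇔ φ) · ψ) ⇔ ¬(¬ψ ⇒ φ)) = 1 ⇒ 1 = 4
(((((χ ⇒ ψ) ⇔ ψ) · ¬ψ) ⇒ (¬¬(ψ · φ) ⇔ ((ψ ⇔ χ) · ((χ ⇔ ψ) ⇒ ψ)))) ⇒ ((((φ ⇒ (ψ ⇒ φ)) · (χ · (φ ⇒ φ))) ⇔ (((χ ⇒ ψ) ⇒ ψ) ⇒ (χ ⇒ φ))) ⇔ ((((φ · φ) ⇔ (φ ⇔ φ)) · ¬¬φ) ⇔ ¬(χ ⇔ (φ ⇔ φ))))) · (((ψ · φ) · (((ψ ⇒ φ) ⇒ ψ) · (φ · ¬φ))) ⇒ ¬(¬((χ ⇔ φ) · ψ) ⇔ ¬(¬ψ ⇒ φ))) = 3 · 4 = 3

3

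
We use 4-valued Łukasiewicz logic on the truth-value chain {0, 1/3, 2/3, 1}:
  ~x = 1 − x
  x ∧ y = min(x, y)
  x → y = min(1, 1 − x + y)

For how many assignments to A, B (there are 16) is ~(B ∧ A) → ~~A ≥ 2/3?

11

A = 0, B = 0 ↦ 0  <
A = 0, B = 1/3 ↦ 0  <
A = 0, B = 2/3 ↦ 0  <
A = 0, B = 1 ↦ 0  <
A = 1/3, B = 0 ↦ 1/3  <
A = 1/3, B = 1/3 ↦ 2/3  ≥
A = 1/3, B = 2/3 ↦ 2/3  ≥
A = 1/3, B = 1 ↦ 2/3  ≥
A = 2/3, B = 0 ↦ 2/3  ≥
A = 2/3, B = 1/3 ↦ 1  ≥
A = 2/3, B = 2/3 ↦ 1  ≥
A = 2/3, B = 1 ↦ 1  ≥
A = 1, B = 0 ↦ 1  ≥
A = 1, B = 1/3 ↦ 1  ≥
A = 1, B = 2/3 ↦ 1  ≥
A = 1, B = 1 ↦ 1  ≥
So 11 of the 16 assignments meet the threshold.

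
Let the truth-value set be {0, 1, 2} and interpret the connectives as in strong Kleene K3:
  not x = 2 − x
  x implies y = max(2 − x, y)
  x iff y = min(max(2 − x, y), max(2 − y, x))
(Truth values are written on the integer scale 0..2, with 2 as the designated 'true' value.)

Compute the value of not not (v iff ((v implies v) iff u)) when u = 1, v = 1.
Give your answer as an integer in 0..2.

1

v implies v = 1 implies 1 = 1
(v implies v) iff u = 1 iff 1 = 1
v iff ((v implies v) iff u) = 1 iff 1 = 1
not (v iff ((v implies v) iff u)) = not 1 = 1
not not (v iff ((v implies v) iff u)) = not 1 = 1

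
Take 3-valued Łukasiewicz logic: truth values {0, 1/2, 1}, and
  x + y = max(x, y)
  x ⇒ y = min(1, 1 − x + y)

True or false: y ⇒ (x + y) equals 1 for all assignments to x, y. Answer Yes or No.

Yes

x = 0, y = 0 ↦ 1
x = 0, y = 1/2 ↦ 1
x = 0, y = 1 ↦ 1
x = 1/2, y = 0 ↦ 1
x = 1/2, y = 1/2 ↦ 1
x = 1/2, y = 1 ↦ 1
x = 1, y = 0 ↦ 1
x = 1, y = 1/2 ↦ 1
x = 1, y = 1 ↦ 1
Every assignment gives a value ≥ 1.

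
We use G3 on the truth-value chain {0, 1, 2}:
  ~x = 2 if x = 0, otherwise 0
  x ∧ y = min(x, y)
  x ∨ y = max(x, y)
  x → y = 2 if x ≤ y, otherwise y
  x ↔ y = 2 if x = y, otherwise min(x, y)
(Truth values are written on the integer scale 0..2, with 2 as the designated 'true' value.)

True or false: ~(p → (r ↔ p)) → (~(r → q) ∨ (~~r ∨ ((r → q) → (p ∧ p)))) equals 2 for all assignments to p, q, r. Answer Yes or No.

Counterexample: take p = 1, q = 0, r = 0.
r ↔ p = 0 ↔ 1 = 0
p → (r ↔ p) = 1 → 0 = 0
~(p → (r ↔ p)) = ~0 = 2
r → q = 0 → 0 = 2
~(r → q) = ~2 = 0
~r = ~0 = 2
~~r = ~2 = 0
r → q = 0 → 0 = 2
p ∧ p = 1 ∧ 1 = 1
(r → q) → (p ∧ p) = 2 → 1 = 1
~~r ∨ ((r → q) → (p ∧ p)) = 0 ∨ 1 = 1
~(r → q) ∨ (~~r ∨ ((r → q) → (p ∧ p))) = 0 ∨ 1 = 1
~(p → (r ↔ p)) → (~(r → q) ∨ (~~r ∨ ((r → q) → (p ∧ p)))) = 2 → 1 = 1
This gives 1 ≠ 2.

No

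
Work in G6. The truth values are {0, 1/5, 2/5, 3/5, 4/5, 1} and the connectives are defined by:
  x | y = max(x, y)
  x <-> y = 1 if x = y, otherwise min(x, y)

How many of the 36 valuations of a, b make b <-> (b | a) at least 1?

21

value 1: 21 assignments (counts)
value 4/5: 1 assignment
value 3/5: 2 assignments
value 2/5: 3 assignments
value 1/5: 4 assignments
value 0: 5 assignments
So 21 of the 36 assignments meet the threshold.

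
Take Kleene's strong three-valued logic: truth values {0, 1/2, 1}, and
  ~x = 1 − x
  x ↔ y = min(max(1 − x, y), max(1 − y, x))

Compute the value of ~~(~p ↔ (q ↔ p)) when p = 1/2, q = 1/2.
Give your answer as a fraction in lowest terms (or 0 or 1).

~p = ~1/2 = 1/2
q ↔ p = 1/2 ↔ 1/2 = 1/2
~p ↔ (q ↔ p) = 1/2 ↔ 1/2 = 1/2
~(~p ↔ (q ↔ p)) = ~1/2 = 1/2
~~(~p ↔ (q ↔ p)) = ~1/2 = 1/2

1/2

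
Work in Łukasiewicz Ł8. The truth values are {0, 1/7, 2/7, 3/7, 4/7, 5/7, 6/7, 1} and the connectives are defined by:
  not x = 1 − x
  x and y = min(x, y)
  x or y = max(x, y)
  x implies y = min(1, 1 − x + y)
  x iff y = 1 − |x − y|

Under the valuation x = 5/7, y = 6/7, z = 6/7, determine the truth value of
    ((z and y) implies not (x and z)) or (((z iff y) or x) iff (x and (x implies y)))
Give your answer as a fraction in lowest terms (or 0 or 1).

5/7

z and y = 6/7 and 6/7 = 6/7
x and z = 5/7 and 6/7 = 5/7
not (x and z) = not 5/7 = 2/7
(z and y) implies not (x and z) = 6/7 implies 2/7 = 3/7
z iff y = 6/7 iff 6/7 = 1
(z iff y) or x = 1 or 5/7 = 1
x implies y = 5/7 implies 6/7 = 1
x and (x implies y) = 5/7 and 1 = 5/7
((z iff y) or x) iff (x and (x implies y)) = 1 iff 5/7 = 5/7
((z and y) implies not (x and z)) or (((z iff y) or x) iff (x and (x implies y))) = 3/7 or 5/7 = 5/7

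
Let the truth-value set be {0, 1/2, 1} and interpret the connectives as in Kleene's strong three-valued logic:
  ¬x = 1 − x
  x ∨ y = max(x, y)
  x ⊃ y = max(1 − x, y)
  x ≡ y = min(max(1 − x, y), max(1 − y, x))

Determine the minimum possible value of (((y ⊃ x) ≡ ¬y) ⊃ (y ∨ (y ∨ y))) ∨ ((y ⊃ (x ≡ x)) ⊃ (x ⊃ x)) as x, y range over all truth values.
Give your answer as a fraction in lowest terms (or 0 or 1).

Take x = 1/2, y = 0:
y ⊃ x = 0 ⊃ 1/2 = 1
¬y = ¬0 = 1
(y ⊃ x) ≡ ¬y = 1 ≡ 1 = 1
y ∨ y = 0 ∨ 0 = 0
y ∨ (y ∨ y) = 0 ∨ 0 = 0
((y ⊃ x) ≡ ¬y) ⊃ (y ∨ (y ∨ y)) = 1 ⊃ 0 = 0
x ≡ x = 1/2 ≡ 1/2 = 1/2
y ⊃ (x ≡ x) = 0 ⊃ 1/2 = 1
x ⊃ x = 1/2 ⊃ 1/2 = 1/2
(y ⊃ (x ≡ x)) ⊃ (x ⊃ x) = 1 ⊃ 1/2 = 1/2
(((y ⊃ x) ≡ ¬y) ⊃ (y ∨ (y ∨ y))) ∨ ((y ⊃ (x ≡ x)) ⊃ (x ⊃ x)) = 0 ∨ 1/2 = 1/2
No assignment yields a value below 1/2, so this is the minimum.

1/2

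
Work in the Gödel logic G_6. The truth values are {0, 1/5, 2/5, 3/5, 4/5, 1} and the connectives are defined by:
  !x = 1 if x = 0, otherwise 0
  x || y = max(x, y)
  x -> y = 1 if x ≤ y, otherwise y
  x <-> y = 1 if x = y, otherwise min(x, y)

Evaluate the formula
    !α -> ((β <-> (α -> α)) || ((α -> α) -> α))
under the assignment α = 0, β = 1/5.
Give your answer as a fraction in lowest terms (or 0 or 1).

!α = !0 = 1
α -> α = 0 -> 0 = 1
β <-> (α -> α) = 1/5 <-> 1 = 1/5
α -> α = 0 -> 0 = 1
(α -> α) -> α = 1 -> 0 = 0
(β <-> (α -> α)) || ((α -> α) -> α) = 1/5 || 0 = 1/5
!α -> ((β <-> (α -> α)) || ((α -> α) -> α)) = 1 -> 1/5 = 1/5

1/5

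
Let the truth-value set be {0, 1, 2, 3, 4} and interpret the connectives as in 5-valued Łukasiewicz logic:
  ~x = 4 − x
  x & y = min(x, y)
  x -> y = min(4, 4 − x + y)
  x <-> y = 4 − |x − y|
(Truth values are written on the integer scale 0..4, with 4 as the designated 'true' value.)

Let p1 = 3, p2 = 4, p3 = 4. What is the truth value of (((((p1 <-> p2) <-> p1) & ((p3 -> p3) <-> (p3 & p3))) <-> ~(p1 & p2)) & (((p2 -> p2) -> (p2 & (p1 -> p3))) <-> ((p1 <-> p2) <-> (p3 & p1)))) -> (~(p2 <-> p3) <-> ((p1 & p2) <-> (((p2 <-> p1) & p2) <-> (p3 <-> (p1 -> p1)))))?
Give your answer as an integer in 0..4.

3

p1 <-> p2 = 3 <-> 4 = 3
(p1 <-> p2) <-> p1 = 3 <-> 3 = 4
p3 -> p3 = 4 -> 4 = 4
p3 & p3 = 4 & 4 = 4
(p3 -> p3) <-> (p3 & p3) = 4 <-> 4 = 4
((p1 <-> p2) <-> p1) & ((p3 -> p3) <-> (p3 & p3)) = 4 & 4 = 4
p1 & p2 = 3 & 4 = 3
~(p1 & p2) = ~3 = 1
(((p1 <-> p2) <-> p1) & ((p3 -> p3) <-> (p3 & p3))) <-> ~(p1 & p2) = 4 <-> 1 = 1
p2 -> p2 = 4 -> 4 = 4
p1 -> p3 = 3 -> 4 = 4
p2 & (p1 -> p3) = 4 & 4 = 4
(p2 -> p2) -> (p2 & (p1 -> p3)) = 4 -> 4 = 4
p1 <-> p2 = 3 <-> 4 = 3
p3 & p1 = 4 & 3 = 3
(p1 <-> p2) <-> (p3 & p1) = 3 <-> 3 = 4
((p2 -> p2) -> (p2 & (p1 -> p3))) <-> ((p1 <-> p2) <-> (p3 & p1)) = 4 <-> 4 = 4
((((p1 <-> p2) <-> p1) & ((p3 -> p3) <-> (p3 & p3))) <-> ~(p1 & p2)) & (((p2 -> p2) -> (p2 & (p1 -> p3))) <-> ((p1 <-> p2) <-> (p3 & p1))) = 1 & 4 = 1
p2 <-> p3 = 4 <-> 4 = 4
~(p2 <-> p3) = ~4 = 0
p1 & p2 = 3 & 4 = 3
p2 <-> p1 = 4 <-> 3 = 3
(p2 <-> p1) & p2 = 3 & 4 = 3
p1 -> p1 = 3 -> 3 = 4
p3 <-> (p1 -> p1) = 4 <-> 4 = 4
((p2 <-> p1) & p2) <-> (p3 <-> (p1 -> p1)) = 3 <-> 4 = 3
(p1 & p2) <-> (((p2 <-> p1) & p2) <-> (p3 <-> (p1 -> p1))) = 3 <-> 3 = 4
~(p2 <-> p3) <-> ((p1 & p2) <-> (((p2 <-> p1) & p2) <-> (p3 <-> (p1 -> p1)))) = 0 <-> 4 = 0
(((((p1 <-> p2) <-> p1) & ((p3 -> p3) <-> (p3 & p3))) <-> ~(p1 & p2)) & (((p2 -> p2) -> (p2 & (p1 -> p3))) <-> ((p1 <-> p2) <-> (p3 & p1)))) -> (~(p2 <-> p3) <-> ((p1 & p2) <-> (((p2 <-> p1) & p2) <-> (p3 <-> (p1 -> p1))))) = 1 -> 0 = 3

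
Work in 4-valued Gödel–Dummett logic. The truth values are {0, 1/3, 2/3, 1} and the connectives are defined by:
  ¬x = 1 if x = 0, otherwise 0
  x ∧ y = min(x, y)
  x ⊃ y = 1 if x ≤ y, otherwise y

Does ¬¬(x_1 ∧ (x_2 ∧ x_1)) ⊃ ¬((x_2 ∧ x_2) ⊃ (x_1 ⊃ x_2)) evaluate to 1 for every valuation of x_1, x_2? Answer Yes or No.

Counterexample: take x_1 = 1/3, x_2 = 1/3.
x_2 ∧ x_1 = 1/3 ∧ 1/3 = 1/3
x_1 ∧ (x_2 ∧ x_1) = 1/3 ∧ 1/3 = 1/3
¬(x_1 ∧ (x_2 ∧ x_1)) = ¬1/3 = 0
¬¬(x_1 ∧ (x_2 ∧ x_1)) = ¬0 = 1
x_2 ∧ x_2 = 1/3 ∧ 1/3 = 1/3
x_1 ⊃ x_2 = 1/3 ⊃ 1/3 = 1
(x_2 ∧ x_2) ⊃ (x_1 ⊃ x_2) = 1/3 ⊃ 1 = 1
¬((x_2 ∧ x_2) ⊃ (x_1 ⊃ x_2)) = ¬1 = 0
¬¬(x_1 ∧ (x_2 ∧ x_1)) ⊃ ¬((x_2 ∧ x_2) ⊃ (x_1 ⊃ x_2)) = 1 ⊃ 0 = 0
This gives 0 ≠ 1.

No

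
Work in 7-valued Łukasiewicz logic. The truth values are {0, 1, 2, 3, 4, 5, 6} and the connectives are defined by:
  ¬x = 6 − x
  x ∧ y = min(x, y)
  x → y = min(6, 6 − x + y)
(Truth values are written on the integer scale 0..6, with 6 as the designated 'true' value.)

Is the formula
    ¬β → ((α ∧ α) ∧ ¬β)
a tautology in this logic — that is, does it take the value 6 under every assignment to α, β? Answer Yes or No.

No

Counterexample: take α = 0, β = 0.
¬β = ¬0 = 6
α ∧ α = 0 ∧ 0 = 0
(α ∧ α) ∧ ¬β = 0 ∧ 6 = 0
¬β → ((α ∧ α) ∧ ¬β) = 6 → 0 = 0
This gives 0 ≠ 6.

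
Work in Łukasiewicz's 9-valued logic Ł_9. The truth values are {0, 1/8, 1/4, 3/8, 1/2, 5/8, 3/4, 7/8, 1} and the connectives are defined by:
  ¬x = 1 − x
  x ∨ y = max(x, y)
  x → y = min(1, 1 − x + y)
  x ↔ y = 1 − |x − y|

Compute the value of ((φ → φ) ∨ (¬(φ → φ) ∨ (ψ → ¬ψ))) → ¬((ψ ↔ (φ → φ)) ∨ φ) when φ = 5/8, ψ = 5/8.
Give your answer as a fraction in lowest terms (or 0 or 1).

3/8

φ → φ = 5/8 → 5/8 = 1
φ → φ = 5/8 → 5/8 = 1
¬(φ → φ) = ¬1 = 0
¬ψ = ¬5/8 = 3/8
ψ → ¬ψ = 5/8 → 3/8 = 3/4
¬(φ → φ) ∨ (ψ → ¬ψ) = 0 ∨ 3/4 = 3/4
(φ → φ) ∨ (¬(φ → φ) ∨ (ψ → ¬ψ)) = 1 ∨ 3/4 = 1
φ → φ = 5/8 → 5/8 = 1
ψ ↔ (φ → φ) = 5/8 ↔ 1 = 5/8
(ψ ↔ (φ → φ)) ∨ φ = 5/8 ∨ 5/8 = 5/8
¬((ψ ↔ (φ → φ)) ∨ φ) = ¬5/8 = 3/8
((φ → φ) ∨ (¬(φ → φ) ∨ (ψ → ¬ψ))) → ¬((ψ ↔ (φ → φ)) ∨ φ) = 1 → 3/8 = 3/8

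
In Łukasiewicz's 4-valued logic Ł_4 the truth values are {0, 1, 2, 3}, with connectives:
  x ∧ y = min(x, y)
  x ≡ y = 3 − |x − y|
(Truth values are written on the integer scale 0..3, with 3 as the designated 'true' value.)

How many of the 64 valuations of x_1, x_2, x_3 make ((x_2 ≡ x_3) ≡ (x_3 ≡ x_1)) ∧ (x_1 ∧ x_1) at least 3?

value 3: 5 assignments (counts)
value 2: 19 assignments
value 1: 22 assignments
value 0: 18 assignments
So 5 of the 64 assignments meet the threshold.

5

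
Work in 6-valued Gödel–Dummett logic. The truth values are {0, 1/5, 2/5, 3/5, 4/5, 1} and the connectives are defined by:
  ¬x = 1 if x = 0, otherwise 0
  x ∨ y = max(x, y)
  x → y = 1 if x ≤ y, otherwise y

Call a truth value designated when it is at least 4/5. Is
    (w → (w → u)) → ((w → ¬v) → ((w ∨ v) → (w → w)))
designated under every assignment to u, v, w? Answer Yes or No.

Yes

At u = 2/5, v = 3/5, w = 1/5, for instance:
w → u = 1/5 → 2/5 = 1
w → (w → u) = 1/5 → 1 = 1
¬v = ¬3/5 = 0
w → ¬v = 1/5 → 0 = 0
w ∨ v = 1/5 ∨ 3/5 = 3/5
w → w = 1/5 → 1/5 = 1
(w ∨ v) → (w → w) = 3/5 → 1 = 1
(w → ¬v) → ((w ∨ v) → (w → w)) = 0 → 1 = 1
(w → (w → u)) → ((w → ¬v) → ((w ∨ v) → (w → w))) = 1 → 1 = 1
and checking the remaining 215 assignments likewise gives ≥ 4/5 in every case.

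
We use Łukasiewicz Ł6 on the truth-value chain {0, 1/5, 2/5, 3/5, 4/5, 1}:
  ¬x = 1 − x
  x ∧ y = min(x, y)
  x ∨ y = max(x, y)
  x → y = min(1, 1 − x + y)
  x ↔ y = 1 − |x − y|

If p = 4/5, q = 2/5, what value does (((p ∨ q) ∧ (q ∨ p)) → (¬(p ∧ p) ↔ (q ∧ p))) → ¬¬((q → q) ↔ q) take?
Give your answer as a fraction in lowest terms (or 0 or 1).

p ∨ q = 4/5 ∨ 2/5 = 4/5
q ∨ p = 2/5 ∨ 4/5 = 4/5
(p ∨ q) ∧ (q ∨ p) = 4/5 ∧ 4/5 = 4/5
p ∧ p = 4/5 ∧ 4/5 = 4/5
¬(p ∧ p) = ¬4/5 = 1/5
q ∧ p = 2/5 ∧ 4/5 = 2/5
¬(p ∧ p) ↔ (q ∧ p) = 1/5 ↔ 2/5 = 4/5
((p ∨ q) ∧ (q ∨ p)) → (¬(p ∧ p) ↔ (q ∧ p)) = 4/5 → 4/5 = 1
q → q = 2/5 → 2/5 = 1
(q → q) ↔ q = 1 ↔ 2/5 = 2/5
¬((q → q) ↔ q) = ¬2/5 = 3/5
¬¬((q → q) ↔ q) = ¬3/5 = 2/5
(((p ∨ q) ∧ (q ∨ p)) → (¬(p ∧ p) ↔ (q ∧ p))) → ¬¬((q → q) ↔ q) = 1 → 2/5 = 2/5

2/5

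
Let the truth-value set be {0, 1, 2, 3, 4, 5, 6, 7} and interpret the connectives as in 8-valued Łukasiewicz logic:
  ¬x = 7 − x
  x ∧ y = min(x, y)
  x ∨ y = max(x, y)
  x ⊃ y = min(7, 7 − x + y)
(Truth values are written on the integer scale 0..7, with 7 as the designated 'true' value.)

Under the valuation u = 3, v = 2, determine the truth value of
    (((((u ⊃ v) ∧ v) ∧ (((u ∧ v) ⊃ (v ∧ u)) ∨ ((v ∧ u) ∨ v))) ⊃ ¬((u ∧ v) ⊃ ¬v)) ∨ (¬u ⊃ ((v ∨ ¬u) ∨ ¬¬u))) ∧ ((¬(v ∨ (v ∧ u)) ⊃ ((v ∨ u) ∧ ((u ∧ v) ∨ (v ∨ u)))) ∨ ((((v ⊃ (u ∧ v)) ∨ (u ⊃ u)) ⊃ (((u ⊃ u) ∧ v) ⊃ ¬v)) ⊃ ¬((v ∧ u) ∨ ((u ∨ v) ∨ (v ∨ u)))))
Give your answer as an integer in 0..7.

u ⊃ v = 3 ⊃ 2 = 6
(u ⊃ v) ∧ v = 6 ∧ 2 = 2
u ∧ v = 3 ∧ 2 = 2
v ∧ u = 2 ∧ 3 = 2
(u ∧ v) ⊃ (v ∧ u) = 2 ⊃ 2 = 7
v ∧ u = 2 ∧ 3 = 2
(v ∧ u) ∨ v = 2 ∨ 2 = 2
((u ∧ v) ⊃ (v ∧ u)) ∨ ((v ∧ u) ∨ v) = 7 ∨ 2 = 7
((u ⊃ v) ∧ v) ∧ (((u ∧ v) ⊃ (v ∧ u)) ∨ ((v ∧ u) ∨ v)) = 2 ∧ 7 = 2
u ∧ v = 3 ∧ 2 = 2
¬v = ¬2 = 5
(u ∧ v) ⊃ ¬v = 2 ⊃ 5 = 7
¬((u ∧ v) ⊃ ¬v) = ¬7 = 0
(((u ⊃ v) ∧ v) ∧ (((u ∧ v) ⊃ (v ∧ u)) ∨ ((v ∧ u) ∨ v))) ⊃ ¬((u ∧ v) ⊃ ¬v) = 2 ⊃ 0 = 5
¬u = ¬3 = 4
¬u = ¬3 = 4
v ∨ ¬u = 2 ∨ 4 = 4
¬u = ¬3 = 4
¬¬u = ¬4 = 3
(v ∨ ¬u) ∨ ¬¬u = 4 ∨ 3 = 4
¬u ⊃ ((v ∨ ¬u) ∨ ¬¬u) = 4 ⊃ 4 = 7
((((u ⊃ v) ∧ v) ∧ (((u ∧ v) ⊃ (v ∧ u)) ∨ ((v ∧ u) ∨ v))) ⊃ ¬((u ∧ v) ⊃ ¬v)) ∨ (¬u ⊃ ((v ∨ ¬u) ∨ ¬¬u)) = 5 ∨ 7 = 7
v ∧ u = 2 ∧ 3 = 2
v ∨ (v ∧ u) = 2 ∨ 2 = 2
¬(v ∨ (v ∧ u)) = ¬2 = 5
v ∨ u = 2 ∨ 3 = 3
u ∧ v = 3 ∧ 2 = 2
v ∨ u = 2 ∨ 3 = 3
(u ∧ v) ∨ (v ∨ u) = 2 ∨ 3 = 3
(v ∨ u) ∧ ((u ∧ v) ∨ (v ∨ u)) = 3 ∧ 3 = 3
¬(v ∨ (v ∧ u)) ⊃ ((v ∨ u) ∧ ((u ∧ v) ∨ (v ∨ u))) = 5 ⊃ 3 = 5
u ∧ v = 3 ∧ 2 = 2
v ⊃ (u ∧ v) = 2 ⊃ 2 = 7
u ⊃ u = 3 ⊃ 3 = 7
(v ⊃ (u ∧ v)) ∨ (u ⊃ u) = 7 ∨ 7 = 7
u ⊃ u = 3 ⊃ 3 = 7
(u ⊃ u) ∧ v = 7 ∧ 2 = 2
¬v = ¬2 = 5
((u ⊃ u) ∧ v) ⊃ ¬v = 2 ⊃ 5 = 7
((v ⊃ (u ∧ v)) ∨ (u ⊃ u)) ⊃ (((u ⊃ u) ∧ v) ⊃ ¬v) = 7 ⊃ 7 = 7
v ∧ u = 2 ∧ 3 = 2
u ∨ v = 3 ∨ 2 = 3
v ∨ u = 2 ∨ 3 = 3
(u ∨ v) ∨ (v ∨ u) = 3 ∨ 3 = 3
(v ∧ u) ∨ ((u ∨ v) ∨ (v ∨ u)) = 2 ∨ 3 = 3
¬((v ∧ u) ∨ ((u ∨ v) ∨ (v ∨ u))) = ¬3 = 4
(((v ⊃ (u ∧ v)) ∨ (u ⊃ u)) ⊃ (((u ⊃ u) ∧ v) ⊃ ¬v)) ⊃ ¬((v ∧ u) ∨ ((u ∨ v) ∨ (v ∨ u))) = 7 ⊃ 4 = 4
(¬(v ∨ (v ∧ u)) ⊃ ((v ∨ u) ∧ ((u ∧ v) ∨ (v ∨ u)))) ∨ ((((v ⊃ (u ∧ v)) ∨ (u ⊃ u)) ⊃ (((u ⊃ u) ∧ v) ⊃ ¬v)) ⊃ ¬((v ∧ u) ∨ ((u ∨ v) ∨ (v ∨ u)))) = 5 ∨ 4 = 5
(((((u ⊃ v) ∧ v) ∧ (((u ∧ v) ⊃ (v ∧ u)) ∨ ((v ∧ u) ∨ v))) ⊃ ¬((u ∧ v) ⊃ ¬v)) ∨ (¬u ⊃ ((v ∨ ¬u) ∨ ¬¬u))) ∧ ((¬(v ∨ (v ∧ u)) ⊃ ((v ∨ u) ∧ ((u ∧ v) ∨ (v ∨ u)))) ∨ ((((v ⊃ (u ∧ v)) ∨ (u ⊃ u)) ⊃ (((u ⊃ u) ∧ v) ⊃ ¬v)) ⊃ ¬((v ∧ u) ∨ ((u ∨ v) ∨ (v ∨ u))))) = 7 ∧ 5 = 5

5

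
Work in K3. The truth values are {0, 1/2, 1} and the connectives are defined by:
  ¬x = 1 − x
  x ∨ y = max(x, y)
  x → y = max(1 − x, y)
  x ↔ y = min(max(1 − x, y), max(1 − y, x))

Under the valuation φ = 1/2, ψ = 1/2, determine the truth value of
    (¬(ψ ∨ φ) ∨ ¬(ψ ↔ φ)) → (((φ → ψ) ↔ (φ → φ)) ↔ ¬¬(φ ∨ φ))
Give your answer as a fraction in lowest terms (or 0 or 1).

1/2

ψ ∨ φ = 1/2 ∨ 1/2 = 1/2
¬(ψ ∨ φ) = ¬1/2 = 1/2
ψ ↔ φ = 1/2 ↔ 1/2 = 1/2
¬(ψ ↔ φ) = ¬1/2 = 1/2
¬(ψ ∨ φ) ∨ ¬(ψ ↔ φ) = 1/2 ∨ 1/2 = 1/2
φ → ψ = 1/2 → 1/2 = 1/2
φ → φ = 1/2 → 1/2 = 1/2
(φ → ψ) ↔ (φ → φ) = 1/2 ↔ 1/2 = 1/2
φ ∨ φ = 1/2 ∨ 1/2 = 1/2
¬(φ ∨ φ) = ¬1/2 = 1/2
¬¬(φ ∨ φ) = ¬1/2 = 1/2
((φ → ψ) ↔ (φ → φ)) ↔ ¬¬(φ ∨ φ) = 1/2 ↔ 1/2 = 1/2
(¬(ψ ∨ φ) ∨ ¬(ψ ↔ φ)) → (((φ → ψ) ↔ (φ → φ)) ↔ ¬¬(φ ∨ φ)) = 1/2 → 1/2 = 1/2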